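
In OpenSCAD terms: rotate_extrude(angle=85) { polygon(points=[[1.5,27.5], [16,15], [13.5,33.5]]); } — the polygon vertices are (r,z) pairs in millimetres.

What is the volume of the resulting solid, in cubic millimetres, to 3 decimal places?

Volume = 1816.582 mm³

Profile (r,z), 3 vertices: (1.5,27.5) (16,15) (13.5,33.5)
edge 0: (1.5,27.5)→(16,15)  cross = 1.5·15 − 16·27.5 = -417.5000; (r_i+r_j)·cross = 17.5·-417.5000 = -7306.2500
edge 1: (16,15)→(13.5,33.5)  cross = 16·33.5 − 13.5·15 = 333.5000; (r_i+r_j)·cross = 29.5·333.5000 = 9838.2500
edge 2: (13.5,33.5)→(1.5,27.5)  cross = 13.5·27.5 − 1.5·33.5 = 321.0000; (r_i+r_j)·cross = 15·321.0000 = 4815.0000
Σcross = 237.0000 → A = |Σcross|/2 = 118.5000 mm²
Σ(r_i+r_j)·cross = 7347.0000 → first moment M = |Σ|/6 = 1224.5000
R_c = M/A = 1224.5000/118.5000 = 10.3333 mm
θ = 85° = 1.483530 rad
V = θ·R_c·A = 1.483530·10.3333·118.5000 = 1816.582 mm³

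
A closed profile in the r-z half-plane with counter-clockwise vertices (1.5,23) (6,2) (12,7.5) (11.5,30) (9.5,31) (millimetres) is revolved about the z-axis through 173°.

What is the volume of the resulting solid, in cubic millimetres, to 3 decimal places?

Profile (r,z), 5 vertices: (1.5,23) (6,2) (12,7.5) (11.5,30) (9.5,31)
edge 0: (1.5,23)→(6,2)  cross = 1.5·2 − 6·23 = -135.0000; (r_i+r_j)·cross = 7.5·-135.0000 = -1012.5000
edge 1: (6,2)→(12,7.5)  cross = 6·7.5 − 12·2 = 21.0000; (r_i+r_j)·cross = 18·21.0000 = 378.0000
edge 2: (12,7.5)→(11.5,30)  cross = 12·30 − 11.5·7.5 = 273.7500; (r_i+r_j)·cross = 23.5·273.7500 = 6433.1250
edge 3: (11.5,30)→(9.5,31)  cross = 11.5·31 − 9.5·30 = 71.5000; (r_i+r_j)·cross = 21·71.5000 = 1501.5000
edge 4: (9.5,31)→(1.5,23)  cross = 9.5·23 − 1.5·31 = 172.0000; (r_i+r_j)·cross = 11·172.0000 = 1892.0000
Σcross = 403.2500 → A = |Σcross|/2 = 201.6250 mm²
Σ(r_i+r_j)·cross = 9192.1250 → first moment M = |Σ|/6 = 1532.0208
R_c = M/A = 1532.0208/201.6250 = 7.5984 mm
θ = 173° = 3.019420 rad
V = θ·R_c·A = 3.019420·7.5984·201.6250 = 4625.814 mm³

Volume = 4625.814 mm³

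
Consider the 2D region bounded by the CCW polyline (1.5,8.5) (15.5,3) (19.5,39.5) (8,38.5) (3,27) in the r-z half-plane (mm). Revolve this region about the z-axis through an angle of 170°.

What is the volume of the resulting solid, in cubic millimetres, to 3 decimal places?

Profile (r,z), 5 vertices: (1.5,8.5) (15.5,3) (19.5,39.5) (8,38.5) (3,27)
edge 0: (1.5,8.5)→(15.5,3)  cross = 1.5·3 − 15.5·8.5 = -127.2500; (r_i+r_j)·cross = 17·-127.2500 = -2163.2500
edge 1: (15.5,3)→(19.5,39.5)  cross = 15.5·39.5 − 19.5·3 = 553.7500; (r_i+r_j)·cross = 35·553.7500 = 19381.2500
edge 2: (19.5,39.5)→(8,38.5)  cross = 19.5·38.5 − 8·39.5 = 434.7500; (r_i+r_j)·cross = 27.5·434.7500 = 11955.6250
edge 3: (8,38.5)→(3,27)  cross = 8·27 − 3·38.5 = 100.5000; (r_i+r_j)·cross = 11·100.5000 = 1105.5000
edge 4: (3,27)→(1.5,8.5)  cross = 3·8.5 − 1.5·27 = -15.0000; (r_i+r_j)·cross = 4.5·-15.0000 = -67.5000
Σcross = 946.7500 → A = |Σcross|/2 = 473.3750 mm²
Σ(r_i+r_j)·cross = 30211.6250 → first moment M = |Σ|/6 = 5035.2708
R_c = M/A = 5035.2708/473.3750 = 10.6370 mm
θ = 170° = 2.967060 rad
V = θ·R_c·A = 2.967060·10.6370·473.3750 = 14939.949 mm³

Volume = 14939.949 mm³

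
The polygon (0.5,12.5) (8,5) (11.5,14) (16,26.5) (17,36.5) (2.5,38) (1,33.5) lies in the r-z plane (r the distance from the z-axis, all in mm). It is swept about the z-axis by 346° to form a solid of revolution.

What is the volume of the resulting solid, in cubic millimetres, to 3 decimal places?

Volume = 17946.927 mm³

Profile (r,z), 7 vertices: (0.5,12.5) (8,5) (11.5,14) (16,26.5) (17,36.5) (2.5,38) (1,33.5)
edge 0: (0.5,12.5)→(8,5)  cross = 0.5·5 − 8·12.5 = -97.5000; (r_i+r_j)·cross = 8.5·-97.5000 = -828.7500
edge 1: (8,5)→(11.5,14)  cross = 8·14 − 11.5·5 = 54.5000; (r_i+r_j)·cross = 19.5·54.5000 = 1062.7500
edge 2: (11.5,14)→(16,26.5)  cross = 11.5·26.5 − 16·14 = 80.7500; (r_i+r_j)·cross = 27.5·80.7500 = 2220.6250
edge 3: (16,26.5)→(17,36.5)  cross = 16·36.5 − 17·26.5 = 133.5000; (r_i+r_j)·cross = 33·133.5000 = 4405.5000
edge 4: (17,36.5)→(2.5,38)  cross = 17·38 − 2.5·36.5 = 554.7500; (r_i+r_j)·cross = 19.5·554.7500 = 10817.6250
edge 5: (2.5,38)→(1,33.5)  cross = 2.5·33.5 − 1·38 = 45.7500; (r_i+r_j)·cross = 3.5·45.7500 = 160.1250
edge 6: (1,33.5)→(0.5,12.5)  cross = 1·12.5 − 0.5·33.5 = -4.2500; (r_i+r_j)·cross = 1.5·-4.2500 = -6.3750
Σcross = 767.5000 → A = |Σcross|/2 = 383.7500 mm²
Σ(r_i+r_j)·cross = 17831.5000 → first moment M = |Σ|/6 = 2971.9167
R_c = M/A = 2971.9167/383.7500 = 7.7444 mm
θ = 346° = 6.038839 rad
V = θ·R_c·A = 6.038839·7.7444·383.7500 = 17946.927 mm³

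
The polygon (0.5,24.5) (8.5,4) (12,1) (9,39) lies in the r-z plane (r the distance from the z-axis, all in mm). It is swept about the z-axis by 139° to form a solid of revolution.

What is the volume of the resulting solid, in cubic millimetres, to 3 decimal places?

Volume = 3591.502 mm³

Profile (r,z), 4 vertices: (0.5,24.5) (8.5,4) (12,1) (9,39)
edge 0: (0.5,24.5)→(8.5,4)  cross = 0.5·4 − 8.5·24.5 = -206.2500; (r_i+r_j)·cross = 9·-206.2500 = -1856.2500
edge 1: (8.5,4)→(12,1)  cross = 8.5·1 − 12·4 = -39.5000; (r_i+r_j)·cross = 20.5·-39.5000 = -809.7500
edge 2: (12,1)→(9,39)  cross = 12·39 − 9·1 = 459.0000; (r_i+r_j)·cross = 21·459.0000 = 9639.0000
edge 3: (9,39)→(0.5,24.5)  cross = 9·24.5 − 0.5·39 = 201.0000; (r_i+r_j)·cross = 9.5·201.0000 = 1909.5000
Σcross = 414.2500 → A = |Σcross|/2 = 207.1250 mm²
Σ(r_i+r_j)·cross = 8882.5000 → first moment M = |Σ|/6 = 1480.4167
R_c = M/A = 1480.4167/207.1250 = 7.1475 mm
θ = 139° = 2.426008 rad
V = θ·R_c·A = 2.426008·7.1475·207.1250 = 3591.502 mm³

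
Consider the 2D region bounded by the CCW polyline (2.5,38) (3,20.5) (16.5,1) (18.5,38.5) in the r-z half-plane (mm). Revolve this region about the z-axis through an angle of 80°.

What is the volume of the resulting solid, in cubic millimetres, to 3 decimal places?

Profile (r,z), 4 vertices: (2.5,38) (3,20.5) (16.5,1) (18.5,38.5)
edge 0: (2.5,38)→(3,20.5)  cross = 2.5·20.5 − 3·38 = -62.7500; (r_i+r_j)·cross = 5.5·-62.7500 = -345.1250
edge 1: (3,20.5)→(16.5,1)  cross = 3·1 − 16.5·20.5 = -335.2500; (r_i+r_j)·cross = 19.5·-335.2500 = -6537.3750
edge 2: (16.5,1)→(18.5,38.5)  cross = 16.5·38.5 − 18.5·1 = 616.7500; (r_i+r_j)·cross = 35·616.7500 = 21586.2500
edge 3: (18.5,38.5)→(2.5,38)  cross = 18.5·38 − 2.5·38.5 = 606.7500; (r_i+r_j)·cross = 21·606.7500 = 12741.7500
Σcross = 825.5000 → A = |Σcross|/2 = 412.7500 mm²
Σ(r_i+r_j)·cross = 27445.5000 → first moment M = |Σ|/6 = 4574.2500
R_c = M/A = 4574.2500/412.7500 = 11.0824 mm
θ = 80° = 1.396263 rad
V = θ·R_c·A = 1.396263·11.0824·412.7500 = 6386.858 mm³

Volume = 6386.858 mm³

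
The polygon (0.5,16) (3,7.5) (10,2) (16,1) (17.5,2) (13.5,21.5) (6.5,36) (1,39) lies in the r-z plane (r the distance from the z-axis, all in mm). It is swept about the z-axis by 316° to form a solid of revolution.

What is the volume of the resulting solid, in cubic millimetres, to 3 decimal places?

Profile (r,z), 8 vertices: (0.5,16) (3,7.5) (10,2) (16,1) (17.5,2) (13.5,21.5) (6.5,36) (1,39)
edge 0: (0.5,16)→(3,7.5)  cross = 0.5·7.5 − 3·16 = -44.2500; (r_i+r_j)·cross = 3.5·-44.2500 = -154.8750
edge 1: (3,7.5)→(10,2)  cross = 3·2 − 10·7.5 = -69.0000; (r_i+r_j)·cross = 13·-69.0000 = -897.0000
edge 2: (10,2)→(16,1)  cross = 10·1 − 16·2 = -22.0000; (r_i+r_j)·cross = 26·-22.0000 = -572.0000
edge 3: (16,1)→(17.5,2)  cross = 16·2 − 17.5·1 = 14.5000; (r_i+r_j)·cross = 33.5·14.5000 = 485.7500
edge 4: (17.5,2)→(13.5,21.5)  cross = 17.5·21.5 − 13.5·2 = 349.2500; (r_i+r_j)·cross = 31·349.2500 = 10826.7500
edge 5: (13.5,21.5)→(6.5,36)  cross = 13.5·36 − 6.5·21.5 = 346.2500; (r_i+r_j)·cross = 20·346.2500 = 6925.0000
edge 6: (6.5,36)→(1,39)  cross = 6.5·39 − 1·36 = 217.5000; (r_i+r_j)·cross = 7.5·217.5000 = 1631.2500
edge 7: (1,39)→(0.5,16)  cross = 1·16 − 0.5·39 = -3.5000; (r_i+r_j)·cross = 1.5·-3.5000 = -5.2500
Σcross = 788.7500 → A = |Σcross|/2 = 394.3750 mm²
Σ(r_i+r_j)·cross = 18239.6250 → first moment M = |Σ|/6 = 3039.9375
R_c = M/A = 3039.9375/394.3750 = 7.7082 mm
θ = 316° = 5.515240 rad
V = θ·R_c·A = 5.515240·7.7082·394.3750 = 16765.986 mm³

Volume = 16765.986 mm³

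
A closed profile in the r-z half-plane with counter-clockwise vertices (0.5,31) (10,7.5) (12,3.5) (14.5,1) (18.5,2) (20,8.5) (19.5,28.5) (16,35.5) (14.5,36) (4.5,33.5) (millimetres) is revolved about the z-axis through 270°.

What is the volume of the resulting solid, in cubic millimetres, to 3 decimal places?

Volume = 25443.759 mm³

Profile (r,z), 10 vertices: (0.5,31) (10,7.5) (12,3.5) (14.5,1) (18.5,2) (20,8.5) (19.5,28.5) (16,35.5) (14.5,36) (4.5,33.5)
edge 0: (0.5,31)→(10,7.5)  cross = 0.5·7.5 − 10·31 = -306.2500; (r_i+r_j)·cross = 10.5·-306.2500 = -3215.6250
edge 1: (10,7.5)→(12,3.5)  cross = 10·3.5 − 12·7.5 = -55.0000; (r_i+r_j)·cross = 22·-55.0000 = -1210.0000
edge 2: (12,3.5)→(14.5,1)  cross = 12·1 − 14.5·3.5 = -38.7500; (r_i+r_j)·cross = 26.5·-38.7500 = -1026.8750
edge 3: (14.5,1)→(18.5,2)  cross = 14.5·2 − 18.5·1 = 10.5000; (r_i+r_j)·cross = 33·10.5000 = 346.5000
edge 4: (18.5,2)→(20,8.5)  cross = 18.5·8.5 − 20·2 = 117.2500; (r_i+r_j)·cross = 38.5·117.2500 = 4514.1250
edge 5: (20,8.5)→(19.5,28.5)  cross = 20·28.5 − 19.5·8.5 = 404.2500; (r_i+r_j)·cross = 39.5·404.2500 = 15967.8750
edge 6: (19.5,28.5)→(16,35.5)  cross = 19.5·35.5 − 16·28.5 = 236.2500; (r_i+r_j)·cross = 35.5·236.2500 = 8386.8750
edge 7: (16,35.5)→(14.5,36)  cross = 16·36 − 14.5·35.5 = 61.2500; (r_i+r_j)·cross = 30.5·61.2500 = 1868.1250
edge 8: (14.5,36)→(4.5,33.5)  cross = 14.5·33.5 − 4.5·36 = 323.7500; (r_i+r_j)·cross = 19·323.7500 = 6151.2500
edge 9: (4.5,33.5)→(0.5,31)  cross = 4.5·31 − 0.5·33.5 = 122.7500; (r_i+r_j)·cross = 5·122.7500 = 613.7500
Σcross = 876.0000 → A = |Σcross|/2 = 438.0000 mm²
Σ(r_i+r_j)·cross = 32396.0000 → first moment M = |Σ|/6 = 5399.3333
R_c = M/A = 5399.3333/438.0000 = 12.3272 mm
θ = 270° = 4.712389 rad
V = θ·R_c·A = 4.712389·12.3272·438.0000 = 25443.759 mm³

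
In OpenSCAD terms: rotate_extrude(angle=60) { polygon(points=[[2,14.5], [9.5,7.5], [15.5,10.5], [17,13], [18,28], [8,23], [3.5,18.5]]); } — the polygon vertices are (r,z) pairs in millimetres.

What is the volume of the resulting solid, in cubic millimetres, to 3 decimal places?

Profile (r,z), 7 vertices: (2,14.5) (9.5,7.5) (15.5,10.5) (17,13) (18,28) (8,23) (3.5,18.5)
edge 0: (2,14.5)→(9.5,7.5)  cross = 2·7.5 − 9.5·14.5 = -122.7500; (r_i+r_j)·cross = 11.5·-122.7500 = -1411.6250
edge 1: (9.5,7.5)→(15.5,10.5)  cross = 9.5·10.5 − 15.5·7.5 = -16.5000; (r_i+r_j)·cross = 25·-16.5000 = -412.5000
edge 2: (15.5,10.5)→(17,13)  cross = 15.5·13 − 17·10.5 = 23.0000; (r_i+r_j)·cross = 32.5·23.0000 = 747.5000
edge 3: (17,13)→(18,28)  cross = 17·28 − 18·13 = 242.0000; (r_i+r_j)·cross = 35·242.0000 = 8470.0000
edge 4: (18,28)→(8,23)  cross = 18·23 − 8·28 = 190.0000; (r_i+r_j)·cross = 26·190.0000 = 4940.0000
edge 5: (8,23)→(3.5,18.5)  cross = 8·18.5 − 3.5·23 = 67.5000; (r_i+r_j)·cross = 11.5·67.5000 = 776.2500
edge 6: (3.5,18.5)→(2,14.5)  cross = 3.5·14.5 − 2·18.5 = 13.7500; (r_i+r_j)·cross = 5.5·13.7500 = 75.6250
Σcross = 397.0000 → A = |Σcross|/2 = 198.5000 mm²
Σ(r_i+r_j)·cross = 13185.2500 → first moment M = |Σ|/6 = 2197.5417
R_c = M/A = 2197.5417/198.5000 = 11.0707 mm
θ = 60° = 1.047198 rad
V = θ·R_c·A = 1.047198·11.0707·198.5000 = 2301.260 mm³

Volume = 2301.260 mm³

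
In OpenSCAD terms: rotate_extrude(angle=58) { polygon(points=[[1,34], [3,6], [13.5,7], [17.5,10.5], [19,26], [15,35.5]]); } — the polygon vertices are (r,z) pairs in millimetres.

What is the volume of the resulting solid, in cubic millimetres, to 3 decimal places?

Volume = 4355.129 mm³

Profile (r,z), 6 vertices: (1,34) (3,6) (13.5,7) (17.5,10.5) (19,26) (15,35.5)
edge 0: (1,34)→(3,6)  cross = 1·6 − 3·34 = -96.0000; (r_i+r_j)·cross = 4·-96.0000 = -384.0000
edge 1: (3,6)→(13.5,7)  cross = 3·7 − 13.5·6 = -60.0000; (r_i+r_j)·cross = 16.5·-60.0000 = -990.0000
edge 2: (13.5,7)→(17.5,10.5)  cross = 13.5·10.5 − 17.5·7 = 19.2500; (r_i+r_j)·cross = 31·19.2500 = 596.7500
edge 3: (17.5,10.5)→(19,26)  cross = 17.5·26 − 19·10.5 = 255.5000; (r_i+r_j)·cross = 36.5·255.5000 = 9325.7500
edge 4: (19,26)→(15,35.5)  cross = 19·35.5 − 15·26 = 284.5000; (r_i+r_j)·cross = 34·284.5000 = 9673.0000
edge 5: (15,35.5)→(1,34)  cross = 15·34 − 1·35.5 = 474.5000; (r_i+r_j)·cross = 16·474.5000 = 7592.0000
Σcross = 877.7500 → A = |Σcross|/2 = 438.8750 mm²
Σ(r_i+r_j)·cross = 25813.5000 → first moment M = |Σ|/6 = 4302.2500
R_c = M/A = 4302.2500/438.8750 = 9.8029 mm
θ = 58° = 1.012291 rad
V = θ·R_c·A = 1.012291·9.8029·438.8750 = 4355.129 mm³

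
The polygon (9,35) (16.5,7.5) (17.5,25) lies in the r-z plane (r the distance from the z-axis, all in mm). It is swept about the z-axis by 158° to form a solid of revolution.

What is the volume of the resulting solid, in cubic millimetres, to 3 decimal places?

Profile (r,z), 3 vertices: (9,35) (16.5,7.5) (17.5,25)
edge 0: (9,35)→(16.5,7.5)  cross = 9·7.5 − 16.5·35 = -510.0000; (r_i+r_j)·cross = 25.5·-510.0000 = -13005.0000
edge 1: (16.5,7.5)→(17.5,25)  cross = 16.5·25 − 17.5·7.5 = 281.2500; (r_i+r_j)·cross = 34·281.2500 = 9562.5000
edge 2: (17.5,25)→(9,35)  cross = 17.5·35 − 9·25 = 387.5000; (r_i+r_j)·cross = 26.5·387.5000 = 10268.7500
Σcross = 158.7500 → A = |Σcross|/2 = 79.3750 mm²
Σ(r_i+r_j)·cross = 6826.2500 → first moment M = |Σ|/6 = 1137.7083
R_c = M/A = 1137.7083/79.3750 = 14.3333 mm
θ = 158° = 2.757620 rad
V = θ·R_c·A = 2.757620·14.3333·79.3750 = 3137.368 mm³

Volume = 3137.368 mm³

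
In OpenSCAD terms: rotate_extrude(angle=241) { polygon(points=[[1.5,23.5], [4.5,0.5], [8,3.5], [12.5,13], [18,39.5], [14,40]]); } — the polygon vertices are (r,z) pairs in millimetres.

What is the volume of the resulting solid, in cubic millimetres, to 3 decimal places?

Volume = 12750.438 mm³

Profile (r,z), 6 vertices: (1.5,23.5) (4.5,0.5) (8,3.5) (12.5,13) (18,39.5) (14,40)
edge 0: (1.5,23.5)→(4.5,0.5)  cross = 1.5·0.5 − 4.5·23.5 = -105.0000; (r_i+r_j)·cross = 6·-105.0000 = -630.0000
edge 1: (4.5,0.5)→(8,3.5)  cross = 4.5·3.5 − 8·0.5 = 11.7500; (r_i+r_j)·cross = 12.5·11.7500 = 146.8750
edge 2: (8,3.5)→(12.5,13)  cross = 8·13 − 12.5·3.5 = 60.2500; (r_i+r_j)·cross = 20.5·60.2500 = 1235.1250
edge 3: (12.5,13)→(18,39.5)  cross = 12.5·39.5 − 18·13 = 259.7500; (r_i+r_j)·cross = 30.5·259.7500 = 7922.3750
edge 4: (18,39.5)→(14,40)  cross = 18·40 − 14·39.5 = 167.0000; (r_i+r_j)·cross = 32·167.0000 = 5344.0000
edge 5: (14,40)→(1.5,23.5)  cross = 14·23.5 − 1.5·40 = 269.0000; (r_i+r_j)·cross = 15.5·269.0000 = 4169.5000
Σcross = 662.7500 → A = |Σcross|/2 = 331.3750 mm²
Σ(r_i+r_j)·cross = 18187.8750 → first moment M = |Σ|/6 = 3031.3125
R_c = M/A = 3031.3125/331.3750 = 9.1477 mm
θ = 241° = 4.206243 rad
V = θ·R_c·A = 4.206243·9.1477·331.3750 = 12750.438 mm³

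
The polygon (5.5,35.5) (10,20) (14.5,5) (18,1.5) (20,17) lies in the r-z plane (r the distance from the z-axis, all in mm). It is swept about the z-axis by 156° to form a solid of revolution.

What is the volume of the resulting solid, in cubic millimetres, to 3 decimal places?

Profile (r,z), 5 vertices: (5.5,35.5) (10,20) (14.5,5) (18,1.5) (20,17)
edge 0: (5.5,35.5)→(10,20)  cross = 5.5·20 − 10·35.5 = -245.0000; (r_i+r_j)·cross = 15.5·-245.0000 = -3797.5000
edge 1: (10,20)→(14.5,5)  cross = 10·5 − 14.5·20 = -240.0000; (r_i+r_j)·cross = 24.5·-240.0000 = -5880.0000
edge 2: (14.5,5)→(18,1.5)  cross = 14.5·1.5 − 18·5 = -68.2500; (r_i+r_j)·cross = 32.5·-68.2500 = -2218.1250
edge 3: (18,1.5)→(20,17)  cross = 18·17 − 20·1.5 = 276.0000; (r_i+r_j)·cross = 38·276.0000 = 10488.0000
edge 4: (20,17)→(5.5,35.5)  cross = 20·35.5 − 5.5·17 = 616.5000; (r_i+r_j)·cross = 25.5·616.5000 = 15720.7500
Σcross = 339.2500 → A = |Σcross|/2 = 169.6250 mm²
Σ(r_i+r_j)·cross = 14313.1250 → first moment M = |Σ|/6 = 2385.5208
R_c = M/A = 2385.5208/169.6250 = 14.0635 mm
θ = 156° = 2.722714 rad
V = θ·R_c·A = 2.722714·14.0635·169.6250 = 6495.090 mm³

Volume = 6495.090 mm³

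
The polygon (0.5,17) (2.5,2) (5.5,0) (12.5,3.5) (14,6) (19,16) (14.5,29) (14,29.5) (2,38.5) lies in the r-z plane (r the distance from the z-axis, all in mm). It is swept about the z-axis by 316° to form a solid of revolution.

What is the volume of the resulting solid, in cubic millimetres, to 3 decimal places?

Volume = 21579.527 mm³

Profile (r,z), 9 vertices: (0.5,17) (2.5,2) (5.5,0) (12.5,3.5) (14,6) (19,16) (14.5,29) (14,29.5) (2,38.5)
edge 0: (0.5,17)→(2.5,2)  cross = 0.5·2 − 2.5·17 = -41.5000; (r_i+r_j)·cross = 3·-41.5000 = -124.5000
edge 1: (2.5,2)→(5.5,0)  cross = 2.5·0 − 5.5·2 = -11.0000; (r_i+r_j)·cross = 8·-11.0000 = -88.0000
edge 2: (5.5,0)→(12.5,3.5)  cross = 5.5·3.5 − 12.5·0 = 19.2500; (r_i+r_j)·cross = 18·19.2500 = 346.5000
edge 3: (12.5,3.5)→(14,6)  cross = 12.5·6 − 14·3.5 = 26.0000; (r_i+r_j)·cross = 26.5·26.0000 = 689.0000
edge 4: (14,6)→(19,16)  cross = 14·16 − 19·6 = 110.0000; (r_i+r_j)·cross = 33·110.0000 = 3630.0000
edge 5: (19,16)→(14.5,29)  cross = 19·29 − 14.5·16 = 319.0000; (r_i+r_j)·cross = 33.5·319.0000 = 10686.5000
edge 6: (14.5,29)→(14,29.5)  cross = 14.5·29.5 − 14·29 = 21.7500; (r_i+r_j)·cross = 28.5·21.7500 = 619.8750
edge 7: (14,29.5)→(2,38.5)  cross = 14·38.5 − 2·29.5 = 480.0000; (r_i+r_j)·cross = 16·480.0000 = 7680.0000
edge 8: (2,38.5)→(0.5,17)  cross = 2·17 − 0.5·38.5 = 14.7500; (r_i+r_j)·cross = 2.5·14.7500 = 36.8750
Σcross = 938.2500 → A = |Σcross|/2 = 469.1250 mm²
Σ(r_i+r_j)·cross = 23476.2500 → first moment M = |Σ|/6 = 3912.7083
R_c = M/A = 3912.7083/469.1250 = 8.3404 mm
θ = 316° = 5.515240 rad
V = θ·R_c·A = 5.515240·8.3404·469.1250 = 21579.527 mm³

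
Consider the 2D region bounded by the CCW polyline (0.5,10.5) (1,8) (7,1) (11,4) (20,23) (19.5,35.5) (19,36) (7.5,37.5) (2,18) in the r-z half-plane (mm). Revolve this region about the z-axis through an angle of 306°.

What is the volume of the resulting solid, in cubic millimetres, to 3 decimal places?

Profile (r,z), 9 vertices: (0.5,10.5) (1,8) (7,1) (11,4) (20,23) (19.5,35.5) (19,36) (7.5,37.5) (2,18)
edge 0: (0.5,10.5)→(1,8)  cross = 0.5·8 − 1·10.5 = -6.5000; (r_i+r_j)·cross = 1.5·-6.5000 = -9.7500
edge 1: (1,8)→(7,1)  cross = 1·1 − 7·8 = -55.0000; (r_i+r_j)·cross = 8·-55.0000 = -440.0000
edge 2: (7,1)→(11,4)  cross = 7·4 − 11·1 = 17.0000; (r_i+r_j)·cross = 18·17.0000 = 306.0000
edge 3: (11,4)→(20,23)  cross = 11·23 − 20·4 = 173.0000; (r_i+r_j)·cross = 31·173.0000 = 5363.0000
edge 4: (20,23)→(19.5,35.5)  cross = 20·35.5 − 19.5·23 = 261.5000; (r_i+r_j)·cross = 39.5·261.5000 = 10329.2500
edge 5: (19.5,35.5)→(19,36)  cross = 19.5·36 − 19·35.5 = 27.5000; (r_i+r_j)·cross = 38.5·27.5000 = 1058.7500
edge 6: (19,36)→(7.5,37.5)  cross = 19·37.5 − 7.5·36 = 442.5000; (r_i+r_j)·cross = 26.5·442.5000 = 11726.2500
edge 7: (7.5,37.5)→(2,18)  cross = 7.5·18 − 2·37.5 = 60.0000; (r_i+r_j)·cross = 9.5·60.0000 = 570.0000
edge 8: (2,18)→(0.5,10.5)  cross = 2·10.5 − 0.5·18 = 12.0000; (r_i+r_j)·cross = 2.5·12.0000 = 30.0000
Σcross = 932.0000 → A = |Σcross|/2 = 466.0000 mm²
Σ(r_i+r_j)·cross = 28933.5000 → first moment M = |Σ|/6 = 4822.2500
R_c = M/A = 4822.2500/466.0000 = 10.3482 mm
θ = 306° = 5.340708 rad
V = θ·R_c·A = 5.340708·10.3482·466.0000 = 25754.227 mm³

Volume = 25754.227 mm³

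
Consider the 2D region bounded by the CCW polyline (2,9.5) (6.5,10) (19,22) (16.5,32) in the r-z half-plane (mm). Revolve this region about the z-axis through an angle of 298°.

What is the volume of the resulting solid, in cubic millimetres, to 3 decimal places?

Profile (r,z), 4 vertices: (2,9.5) (6.5,10) (19,22) (16.5,32)
edge 0: (2,9.5)→(6.5,10)  cross = 2·10 − 6.5·9.5 = -41.7500; (r_i+r_j)·cross = 8.5·-41.7500 = -354.8750
edge 1: (6.5,10)→(19,22)  cross = 6.5·22 − 19·10 = -47.0000; (r_i+r_j)·cross = 25.5·-47.0000 = -1198.5000
edge 2: (19,22)→(16.5,32)  cross = 19·32 − 16.5·22 = 245.0000; (r_i+r_j)·cross = 35.5·245.0000 = 8697.5000
edge 3: (16.5,32)→(2,9.5)  cross = 16.5·9.5 − 2·32 = 92.7500; (r_i+r_j)·cross = 18.5·92.7500 = 1715.8750
Σcross = 249.0000 → A = |Σcross|/2 = 124.5000 mm²
Σ(r_i+r_j)·cross = 8860.0000 → first moment M = |Σ|/6 = 1476.6667
R_c = M/A = 1476.6667/124.5000 = 11.8608 mm
θ = 298° = 5.201081 rad
V = θ·R_c·A = 5.201081·11.8608·124.5000 = 7680.263 mm³

Volume = 7680.263 mm³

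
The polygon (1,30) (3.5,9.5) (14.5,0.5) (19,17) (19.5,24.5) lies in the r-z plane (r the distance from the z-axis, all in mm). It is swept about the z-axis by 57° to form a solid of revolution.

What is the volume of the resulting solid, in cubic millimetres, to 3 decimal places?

Volume = 3599.820 mm³

Profile (r,z), 5 vertices: (1,30) (3.5,9.5) (14.5,0.5) (19,17) (19.5,24.5)
edge 0: (1,30)→(3.5,9.5)  cross = 1·9.5 − 3.5·30 = -95.5000; (r_i+r_j)·cross = 4.5·-95.5000 = -429.7500
edge 1: (3.5,9.5)→(14.5,0.5)  cross = 3.5·0.5 − 14.5·9.5 = -136.0000; (r_i+r_j)·cross = 18·-136.0000 = -2448.0000
edge 2: (14.5,0.5)→(19,17)  cross = 14.5·17 − 19·0.5 = 237.0000; (r_i+r_j)·cross = 33.5·237.0000 = 7939.5000
edge 3: (19,17)→(19.5,24.5)  cross = 19·24.5 − 19.5·17 = 134.0000; (r_i+r_j)·cross = 38.5·134.0000 = 5159.0000
edge 4: (19.5,24.5)→(1,30)  cross = 19.5·30 − 1·24.5 = 560.5000; (r_i+r_j)·cross = 20.5·560.5000 = 11490.2500
Σcross = 700.0000 → A = |Σcross|/2 = 350.0000 mm²
Σ(r_i+r_j)·cross = 21711.0000 → first moment M = |Σ|/6 = 3618.5000
R_c = M/A = 3618.5000/350.0000 = 10.3386 mm
θ = 57° = 0.994838 rad
V = θ·R_c·A = 0.994838·10.3386·350.0000 = 3599.820 mm³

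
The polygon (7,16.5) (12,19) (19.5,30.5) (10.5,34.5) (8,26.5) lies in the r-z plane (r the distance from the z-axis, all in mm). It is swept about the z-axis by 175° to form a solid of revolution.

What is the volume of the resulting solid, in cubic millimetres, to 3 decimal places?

Profile (r,z), 5 vertices: (7,16.5) (12,19) (19.5,30.5) (10.5,34.5) (8,26.5)
edge 0: (7,16.5)→(12,19)  cross = 7·19 − 12·16.5 = -65.0000; (r_i+r_j)·cross = 19·-65.0000 = -1235.0000
edge 1: (12,19)→(19.5,30.5)  cross = 12·30.5 − 19.5·19 = -4.5000; (r_i+r_j)·cross = 31.5·-4.5000 = -141.7500
edge 2: (19.5,30.5)→(10.5,34.5)  cross = 19.5·34.5 − 10.5·30.5 = 352.5000; (r_i+r_j)·cross = 30·352.5000 = 10575.0000
edge 3: (10.5,34.5)→(8,26.5)  cross = 10.5·26.5 − 8·34.5 = 2.2500; (r_i+r_j)·cross = 18.5·2.2500 = 41.6250
edge 4: (8,26.5)→(7,16.5)  cross = 8·16.5 − 7·26.5 = -53.5000; (r_i+r_j)·cross = 15·-53.5000 = -802.5000
Σcross = 231.7500 → A = |Σcross|/2 = 115.8750 mm²
Σ(r_i+r_j)·cross = 8437.3750 → first moment M = |Σ|/6 = 1406.2292
R_c = M/A = 1406.2292/115.8750 = 12.1357 mm
θ = 175° = 3.054326 rad
V = θ·R_c·A = 3.054326·12.1357·115.8750 = 4295.083 mm³

Volume = 4295.083 mm³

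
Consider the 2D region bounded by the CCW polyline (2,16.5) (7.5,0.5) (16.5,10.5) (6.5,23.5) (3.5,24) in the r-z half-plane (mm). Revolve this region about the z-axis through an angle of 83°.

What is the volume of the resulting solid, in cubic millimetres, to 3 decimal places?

Volume = 2092.174 mm³

Profile (r,z), 5 vertices: (2,16.5) (7.5,0.5) (16.5,10.5) (6.5,23.5) (3.5,24)
edge 0: (2,16.5)→(7.5,0.5)  cross = 2·0.5 − 7.5·16.5 = -122.7500; (r_i+r_j)·cross = 9.5·-122.7500 = -1166.1250
edge 1: (7.5,0.5)→(16.5,10.5)  cross = 7.5·10.5 − 16.5·0.5 = 70.5000; (r_i+r_j)·cross = 24·70.5000 = 1692.0000
edge 2: (16.5,10.5)→(6.5,23.5)  cross = 16.5·23.5 − 6.5·10.5 = 319.5000; (r_i+r_j)·cross = 23·319.5000 = 7348.5000
edge 3: (6.5,23.5)→(3.5,24)  cross = 6.5·24 − 3.5·23.5 = 73.7500; (r_i+r_j)·cross = 10·73.7500 = 737.5000
edge 4: (3.5,24)→(2,16.5)  cross = 3.5·16.5 − 2·24 = 9.7500; (r_i+r_j)·cross = 5.5·9.7500 = 53.6250
Σcross = 350.7500 → A = |Σcross|/2 = 175.3750 mm²
Σ(r_i+r_j)·cross = 8665.5000 → first moment M = |Σ|/6 = 1444.2500
R_c = M/A = 1444.2500/175.3750 = 8.2352 mm
θ = 83° = 1.448623 rad
V = θ·R_c·A = 1.448623·8.2352·175.3750 = 2092.174 mm³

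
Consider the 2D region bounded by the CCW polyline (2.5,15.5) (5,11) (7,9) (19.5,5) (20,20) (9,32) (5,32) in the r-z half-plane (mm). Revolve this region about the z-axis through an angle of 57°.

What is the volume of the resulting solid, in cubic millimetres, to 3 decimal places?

Profile (r,z), 7 vertices: (2.5,15.5) (5,11) (7,9) (19.5,5) (20,20) (9,32) (5,32)
edge 0: (2.5,15.5)→(5,11)  cross = 2.5·11 − 5·15.5 = -50.0000; (r_i+r_j)·cross = 7.5·-50.0000 = -375.0000
edge 1: (5,11)→(7,9)  cross = 5·9 − 7·11 = -32.0000; (r_i+r_j)·cross = 12·-32.0000 = -384.0000
edge 2: (7,9)→(19.5,5)  cross = 7·5 − 19.5·9 = -140.5000; (r_i+r_j)·cross = 26.5·-140.5000 = -3723.2500
edge 3: (19.5,5)→(20,20)  cross = 19.5·20 − 20·5 = 290.0000; (r_i+r_j)·cross = 39.5·290.0000 = 11455.0000
edge 4: (20,20)→(9,32)  cross = 20·32 − 9·20 = 460.0000; (r_i+r_j)·cross = 29·460.0000 = 13340.0000
edge 5: (9,32)→(5,32)  cross = 9·32 − 5·32 = 128.0000; (r_i+r_j)·cross = 14·128.0000 = 1792.0000
edge 6: (5,32)→(2.5,15.5)  cross = 5·15.5 − 2.5·32 = -2.5000; (r_i+r_j)·cross = 7.5·-2.5000 = -18.7500
Σcross = 653.0000 → A = |Σcross|/2 = 326.5000 mm²
Σ(r_i+r_j)·cross = 22086.0000 → first moment M = |Σ|/6 = 3681.0000
R_c = M/A = 3681.0000/326.5000 = 11.2741 mm
θ = 57° = 0.994838 rad
V = θ·R_c·A = 0.994838·11.2741·326.5000 = 3661.997 mm³

Volume = 3661.997 mm³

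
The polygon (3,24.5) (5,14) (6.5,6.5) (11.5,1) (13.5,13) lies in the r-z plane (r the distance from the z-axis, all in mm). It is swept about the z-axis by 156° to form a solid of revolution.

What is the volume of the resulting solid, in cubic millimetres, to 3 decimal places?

Volume = 2572.340 mm³

Profile (r,z), 5 vertices: (3,24.5) (5,14) (6.5,6.5) (11.5,1) (13.5,13)
edge 0: (3,24.5)→(5,14)  cross = 3·14 − 5·24.5 = -80.5000; (r_i+r_j)·cross = 8·-80.5000 = -644.0000
edge 1: (5,14)→(6.5,6.5)  cross = 5·6.5 − 6.5·14 = -58.5000; (r_i+r_j)·cross = 11.5·-58.5000 = -672.7500
edge 2: (6.5,6.5)→(11.5,1)  cross = 6.5·1 − 11.5·6.5 = -68.2500; (r_i+r_j)·cross = 18·-68.2500 = -1228.5000
edge 3: (11.5,1)→(13.5,13)  cross = 11.5·13 − 13.5·1 = 136.0000; (r_i+r_j)·cross = 25·136.0000 = 3400.0000
edge 4: (13.5,13)→(3,24.5)  cross = 13.5·24.5 − 3·13 = 291.7500; (r_i+r_j)·cross = 16.5·291.7500 = 4813.8750
Σcross = 220.5000 → A = |Σcross|/2 = 110.2500 mm²
Σ(r_i+r_j)·cross = 5668.6250 → first moment M = |Σ|/6 = 944.7708
R_c = M/A = 944.7708/110.2500 = 8.5693 mm
θ = 156° = 2.722714 rad
V = θ·R_c·A = 2.722714·8.5693·110.2500 = 2572.340 mm³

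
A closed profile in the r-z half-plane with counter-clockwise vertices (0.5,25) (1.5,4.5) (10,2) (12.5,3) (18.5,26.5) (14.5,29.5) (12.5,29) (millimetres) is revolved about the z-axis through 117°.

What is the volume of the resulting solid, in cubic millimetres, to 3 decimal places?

Volume = 6367.066 mm³

Profile (r,z), 7 vertices: (0.5,25) (1.5,4.5) (10,2) (12.5,3) (18.5,26.5) (14.5,29.5) (12.5,29)
edge 0: (0.5,25)→(1.5,4.5)  cross = 0.5·4.5 − 1.5·25 = -35.2500; (r_i+r_j)·cross = 2·-35.2500 = -70.5000
edge 1: (1.5,4.5)→(10,2)  cross = 1.5·2 − 10·4.5 = -42.0000; (r_i+r_j)·cross = 11.5·-42.0000 = -483.0000
edge 2: (10,2)→(12.5,3)  cross = 10·3 − 12.5·2 = 5.0000; (r_i+r_j)·cross = 22.5·5.0000 = 112.5000
edge 3: (12.5,3)→(18.5,26.5)  cross = 12.5·26.5 − 18.5·3 = 275.7500; (r_i+r_j)·cross = 31·275.7500 = 8548.2500
edge 4: (18.5,26.5)→(14.5,29.5)  cross = 18.5·29.5 − 14.5·26.5 = 161.5000; (r_i+r_j)·cross = 33·161.5000 = 5329.5000
edge 5: (14.5,29.5)→(12.5,29)  cross = 14.5·29 − 12.5·29.5 = 51.7500; (r_i+r_j)·cross = 27·51.7500 = 1397.2500
edge 6: (12.5,29)→(0.5,25)  cross = 12.5·25 − 0.5·29 = 298.0000; (r_i+r_j)·cross = 13·298.0000 = 3874.0000
Σcross = 714.7500 → A = |Σcross|/2 = 357.3750 mm²
Σ(r_i+r_j)·cross = 18708.0000 → first moment M = |Σ|/6 = 3118.0000
R_c = M/A = 3118.0000/357.3750 = 8.7247 mm
θ = 117° = 2.042035 rad
V = θ·R_c·A = 2.042035·8.7247·357.3750 = 6367.066 mm³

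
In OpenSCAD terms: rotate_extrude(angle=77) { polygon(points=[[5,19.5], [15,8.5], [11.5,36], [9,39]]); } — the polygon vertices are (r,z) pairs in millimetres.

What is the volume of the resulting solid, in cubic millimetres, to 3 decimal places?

Profile (r,z), 4 vertices: (5,19.5) (15,8.5) (11.5,36) (9,39)
edge 0: (5,19.5)→(15,8.5)  cross = 5·8.5 − 15·19.5 = -250.0000; (r_i+r_j)·cross = 20·-250.0000 = -5000.0000
edge 1: (15,8.5)→(11.5,36)  cross = 15·36 − 11.5·8.5 = 442.2500; (r_i+r_j)·cross = 26.5·442.2500 = 11719.6250
edge 2: (11.5,36)→(9,39)  cross = 11.5·39 − 9·36 = 124.5000; (r_i+r_j)·cross = 20.5·124.5000 = 2552.2500
edge 3: (9,39)→(5,19.5)  cross = 9·19.5 − 5·39 = -19.5000; (r_i+r_j)·cross = 14·-19.5000 = -273.0000
Σcross = 297.2500 → A = |Σcross|/2 = 148.6250 mm²
Σ(r_i+r_j)·cross = 8998.8750 → first moment M = |Σ|/6 = 1499.8125
R_c = M/A = 1499.8125/148.6250 = 10.0913 mm
θ = 77° = 1.343904 rad
V = θ·R_c·A = 1.343904·10.0913·148.6250 = 2015.603 mm³

Volume = 2015.603 mm³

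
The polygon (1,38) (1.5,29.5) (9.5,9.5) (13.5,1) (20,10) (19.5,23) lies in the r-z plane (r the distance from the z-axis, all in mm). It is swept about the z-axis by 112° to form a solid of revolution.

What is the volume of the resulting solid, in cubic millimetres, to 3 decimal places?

Profile (r,z), 6 vertices: (1,38) (1.5,29.5) (9.5,9.5) (13.5,1) (20,10) (19.5,23)
edge 0: (1,38)→(1.5,29.5)  cross = 1·29.5 − 1.5·38 = -27.5000; (r_i+r_j)·cross = 2.5·-27.5000 = -68.7500
edge 1: (1.5,29.5)→(9.5,9.5)  cross = 1.5·9.5 − 9.5·29.5 = -266.0000; (r_i+r_j)·cross = 11·-266.0000 = -2926.0000
edge 2: (9.5,9.5)→(13.5,1)  cross = 9.5·1 − 13.5·9.5 = -118.7500; (r_i+r_j)·cross = 23·-118.7500 = -2731.2500
edge 3: (13.5,1)→(20,10)  cross = 13.5·10 − 20·1 = 115.0000; (r_i+r_j)·cross = 33.5·115.0000 = 3852.5000
edge 4: (20,10)→(19.5,23)  cross = 20·23 − 19.5·10 = 265.0000; (r_i+r_j)·cross = 39.5·265.0000 = 10467.5000
edge 5: (19.5,23)→(1,38)  cross = 19.5·38 − 1·23 = 718.0000; (r_i+r_j)·cross = 20.5·718.0000 = 14719.0000
Σcross = 685.7500 → A = |Σcross|/2 = 342.8750 mm²
Σ(r_i+r_j)·cross = 23313.0000 → first moment M = |Σ|/6 = 3885.5000
R_c = M/A = 3885.5000/342.8750 = 11.3321 mm
θ = 112° = 1.954769 rad
V = θ·R_c·A = 1.954769·11.3321·342.8750 = 7595.254 mm³

Volume = 7595.254 mm³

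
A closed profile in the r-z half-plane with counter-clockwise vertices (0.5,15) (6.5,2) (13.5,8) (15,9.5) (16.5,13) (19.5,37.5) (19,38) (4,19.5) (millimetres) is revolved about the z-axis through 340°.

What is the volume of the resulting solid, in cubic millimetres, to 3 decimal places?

Profile (r,z), 8 vertices: (0.5,15) (6.5,2) (13.5,8) (15,9.5) (16.5,13) (19.5,37.5) (19,38) (4,19.5)
edge 0: (0.5,15)→(6.5,2)  cross = 0.5·2 − 6.5·15 = -96.5000; (r_i+r_j)·cross = 7·-96.5000 = -675.5000
edge 1: (6.5,2)→(13.5,8)  cross = 6.5·8 − 13.5·2 = 25.0000; (r_i+r_j)·cross = 20·25.0000 = 500.0000
edge 2: (13.5,8)→(15,9.5)  cross = 13.5·9.5 − 15·8 = 8.2500; (r_i+r_j)·cross = 28.5·8.2500 = 235.1250
edge 3: (15,9.5)→(16.5,13)  cross = 15·13 − 16.5·9.5 = 38.2500; (r_i+r_j)·cross = 31.5·38.2500 = 1204.8750
edge 4: (16.5,13)→(19.5,37.5)  cross = 16.5·37.5 − 19.5·13 = 365.2500; (r_i+r_j)·cross = 36·365.2500 = 13149.0000
edge 5: (19.5,37.5)→(19,38)  cross = 19.5·38 − 19·37.5 = 28.5000; (r_i+r_j)·cross = 38.5·28.5000 = 1097.2500
edge 6: (19,38)→(4,19.5)  cross = 19·19.5 − 4·38 = 218.5000; (r_i+r_j)·cross = 23·218.5000 = 5025.5000
edge 7: (4,19.5)→(0.5,15)  cross = 4·15 − 0.5·19.5 = 50.2500; (r_i+r_j)·cross = 4.5·50.2500 = 226.1250
Σcross = 637.5000 → A = |Σcross|/2 = 318.7500 mm²
Σ(r_i+r_j)·cross = 20762.3750 → first moment M = |Σ|/6 = 3460.3958
R_c = M/A = 3460.3958/318.7500 = 10.8561 mm
θ = 340° = 5.934119 rad
V = θ·R_c·A = 5.934119·10.8561·318.7500 = 20534.402 mm³

Volume = 20534.402 mm³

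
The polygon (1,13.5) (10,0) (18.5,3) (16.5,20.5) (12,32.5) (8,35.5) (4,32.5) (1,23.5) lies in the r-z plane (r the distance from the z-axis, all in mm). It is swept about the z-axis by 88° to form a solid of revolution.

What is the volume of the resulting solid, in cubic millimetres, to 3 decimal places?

Volume = 6196.515 mm³

Profile (r,z), 8 vertices: (1,13.5) (10,0) (18.5,3) (16.5,20.5) (12,32.5) (8,35.5) (4,32.5) (1,23.5)
edge 0: (1,13.5)→(10,0)  cross = 1·0 − 10·13.5 = -135.0000; (r_i+r_j)·cross = 11·-135.0000 = -1485.0000
edge 1: (10,0)→(18.5,3)  cross = 10·3 − 18.5·0 = 30.0000; (r_i+r_j)·cross = 28.5·30.0000 = 855.0000
edge 2: (18.5,3)→(16.5,20.5)  cross = 18.5·20.5 − 16.5·3 = 329.7500; (r_i+r_j)·cross = 35·329.7500 = 11541.2500
edge 3: (16.5,20.5)→(12,32.5)  cross = 16.5·32.5 − 12·20.5 = 290.2500; (r_i+r_j)·cross = 28.5·290.2500 = 8272.1250
edge 4: (12,32.5)→(8,35.5)  cross = 12·35.5 − 8·32.5 = 166.0000; (r_i+r_j)·cross = 20·166.0000 = 3320.0000
edge 5: (8,35.5)→(4,32.5)  cross = 8·32.5 − 4·35.5 = 118.0000; (r_i+r_j)·cross = 12·118.0000 = 1416.0000
edge 6: (4,32.5)→(1,23.5)  cross = 4·23.5 − 1·32.5 = 61.5000; (r_i+r_j)·cross = 5·61.5000 = 307.5000
edge 7: (1,23.5)→(1,13.5)  cross = 1·13.5 − 1·23.5 = -10.0000; (r_i+r_j)·cross = 2·-10.0000 = -20.0000
Σcross = 850.5000 → A = |Σcross|/2 = 425.2500 mm²
Σ(r_i+r_j)·cross = 24206.8750 → first moment M = |Σ|/6 = 4034.4792
R_c = M/A = 4034.4792/425.2500 = 9.4873 mm
θ = 88° = 1.535890 rad
V = θ·R_c·A = 1.535890·9.4873·425.2500 = 6196.515 mm³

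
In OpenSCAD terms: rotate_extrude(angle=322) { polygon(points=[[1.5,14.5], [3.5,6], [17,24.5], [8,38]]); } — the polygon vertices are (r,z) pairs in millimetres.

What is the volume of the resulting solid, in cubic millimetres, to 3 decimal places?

Profile (r,z), 4 vertices: (1.5,14.5) (3.5,6) (17,24.5) (8,38)
edge 0: (1.5,14.5)→(3.5,6)  cross = 1.5·6 − 3.5·14.5 = -41.7500; (r_i+r_j)·cross = 5·-41.7500 = -208.7500
edge 1: (3.5,6)→(17,24.5)  cross = 3.5·24.5 − 17·6 = -16.2500; (r_i+r_j)·cross = 20.5·-16.2500 = -333.1250
edge 2: (17,24.5)→(8,38)  cross = 17·38 − 8·24.5 = 450.0000; (r_i+r_j)·cross = 25·450.0000 = 11250.0000
edge 3: (8,38)→(1.5,14.5)  cross = 8·14.5 − 1.5·38 = 59.0000; (r_i+r_j)·cross = 9.5·59.0000 = 560.5000
Σcross = 451.0000 → A = |Σcross|/2 = 225.5000 mm²
Σ(r_i+r_j)·cross = 11268.6250 → first moment M = |Σ|/6 = 1878.1042
R_c = M/A = 1878.1042/225.5000 = 8.3286 mm
θ = 322° = 5.619960 rad
V = θ·R_c·A = 5.619960·8.3286·225.5000 = 10554.871 mm³

Volume = 10554.871 mm³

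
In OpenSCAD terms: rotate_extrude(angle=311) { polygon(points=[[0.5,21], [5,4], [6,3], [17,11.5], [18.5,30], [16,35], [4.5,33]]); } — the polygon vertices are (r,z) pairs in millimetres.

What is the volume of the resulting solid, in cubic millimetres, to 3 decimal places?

Volume = 21770.586 mm³

Profile (r,z), 7 vertices: (0.5,21) (5,4) (6,3) (17,11.5) (18.5,30) (16,35) (4.5,33)
edge 0: (0.5,21)→(5,4)  cross = 0.5·4 − 5·21 = -103.0000; (r_i+r_j)·cross = 5.5·-103.0000 = -566.5000
edge 1: (5,4)→(6,3)  cross = 5·3 − 6·4 = -9.0000; (r_i+r_j)·cross = 11·-9.0000 = -99.0000
edge 2: (6,3)→(17,11.5)  cross = 6·11.5 − 17·3 = 18.0000; (r_i+r_j)·cross = 23·18.0000 = 414.0000
edge 3: (17,11.5)→(18.5,30)  cross = 17·30 − 18.5·11.5 = 297.2500; (r_i+r_j)·cross = 35.5·297.2500 = 10552.3750
edge 4: (18.5,30)→(16,35)  cross = 18.5·35 − 16·30 = 167.5000; (r_i+r_j)·cross = 34.5·167.5000 = 5778.7500
edge 5: (16,35)→(4.5,33)  cross = 16·33 − 4.5·35 = 370.5000; (r_i+r_j)·cross = 20.5·370.5000 = 7595.2500
edge 6: (4.5,33)→(0.5,21)  cross = 4.5·21 − 0.5·33 = 78.0000; (r_i+r_j)·cross = 5·78.0000 = 390.0000
Σcross = 819.2500 → A = |Σcross|/2 = 409.6250 mm²
Σ(r_i+r_j)·cross = 24064.8750 → first moment M = |Σ|/6 = 4010.8125
R_c = M/A = 4010.8125/409.6250 = 9.7914 mm
θ = 311° = 5.427974 rad
V = θ·R_c·A = 5.427974·9.7914·409.6250 = 21770.586 mm³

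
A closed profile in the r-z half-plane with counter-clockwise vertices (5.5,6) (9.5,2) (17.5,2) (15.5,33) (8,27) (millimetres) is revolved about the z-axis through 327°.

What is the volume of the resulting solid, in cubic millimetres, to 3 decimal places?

Volume = 18250.284 mm³

Profile (r,z), 5 vertices: (5.5,6) (9.5,2) (17.5,2) (15.5,33) (8,27)
edge 0: (5.5,6)→(9.5,2)  cross = 5.5·2 − 9.5·6 = -46.0000; (r_i+r_j)·cross = 15·-46.0000 = -690.0000
edge 1: (9.5,2)→(17.5,2)  cross = 9.5·2 − 17.5·2 = -16.0000; (r_i+r_j)·cross = 27·-16.0000 = -432.0000
edge 2: (17.5,2)→(15.5,33)  cross = 17.5·33 − 15.5·2 = 546.5000; (r_i+r_j)·cross = 33·546.5000 = 18034.5000
edge 3: (15.5,33)→(8,27)  cross = 15.5·27 − 8·33 = 154.5000; (r_i+r_j)·cross = 23.5·154.5000 = 3630.7500
edge 4: (8,27)→(5.5,6)  cross = 8·6 − 5.5·27 = -100.5000; (r_i+r_j)·cross = 13.5·-100.5000 = -1356.7500
Σcross = 538.5000 → A = |Σcross|/2 = 269.2500 mm²
Σ(r_i+r_j)·cross = 19186.5000 → first moment M = |Σ|/6 = 3197.7500
R_c = M/A = 3197.7500/269.2500 = 11.8765 mm
θ = 327° = 5.707227 rad
V = θ·R_c·A = 5.707227·11.8765·269.2500 = 18250.284 mm³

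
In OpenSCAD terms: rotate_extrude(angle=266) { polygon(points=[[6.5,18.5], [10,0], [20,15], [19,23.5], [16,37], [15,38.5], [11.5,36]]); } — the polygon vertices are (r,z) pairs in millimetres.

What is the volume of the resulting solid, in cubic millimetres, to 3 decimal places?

Volume = 18719.736 mm³

Profile (r,z), 7 vertices: (6.5,18.5) (10,0) (20,15) (19,23.5) (16,37) (15,38.5) (11.5,36)
edge 0: (6.5,18.5)→(10,0)  cross = 6.5·0 − 10·18.5 = -185.0000; (r_i+r_j)·cross = 16.5·-185.0000 = -3052.5000
edge 1: (10,0)→(20,15)  cross = 10·15 − 20·0 = 150.0000; (r_i+r_j)·cross = 30·150.0000 = 4500.0000
edge 2: (20,15)→(19,23.5)  cross = 20·23.5 − 19·15 = 185.0000; (r_i+r_j)·cross = 39·185.0000 = 7215.0000
edge 3: (19,23.5)→(16,37)  cross = 19·37 − 16·23.5 = 327.0000; (r_i+r_j)·cross = 35·327.0000 = 11445.0000
edge 4: (16,37)→(15,38.5)  cross = 16·38.5 − 15·37 = 61.0000; (r_i+r_j)·cross = 31·61.0000 = 1891.0000
edge 5: (15,38.5)→(11.5,36)  cross = 15·36 − 11.5·38.5 = 97.2500; (r_i+r_j)·cross = 26.5·97.2500 = 2577.1250
edge 6: (11.5,36)→(6.5,18.5)  cross = 11.5·18.5 − 6.5·36 = -21.2500; (r_i+r_j)·cross = 18·-21.2500 = -382.5000
Σcross = 614.0000 → A = |Σcross|/2 = 307.0000 mm²
Σ(r_i+r_j)·cross = 24193.1250 → first moment M = |Σ|/6 = 4032.1875
R_c = M/A = 4032.1875/307.0000 = 13.1342 mm
θ = 266° = 4.642576 rad
V = θ·R_c·A = 4.642576·13.1342·307.0000 = 18719.736 mm³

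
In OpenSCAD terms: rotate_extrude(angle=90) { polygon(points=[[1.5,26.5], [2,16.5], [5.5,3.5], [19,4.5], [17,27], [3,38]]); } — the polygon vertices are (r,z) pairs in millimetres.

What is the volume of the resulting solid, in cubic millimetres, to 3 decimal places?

Volume = 6640.640 mm³

Profile (r,z), 6 vertices: (1.5,26.5) (2,16.5) (5.5,3.5) (19,4.5) (17,27) (3,38)
edge 0: (1.5,26.5)→(2,16.5)  cross = 1.5·16.5 − 2·26.5 = -28.2500; (r_i+r_j)·cross = 3.5·-28.2500 = -98.8750
edge 1: (2,16.5)→(5.5,3.5)  cross = 2·3.5 − 5.5·16.5 = -83.7500; (r_i+r_j)·cross = 7.5·-83.7500 = -628.1250
edge 2: (5.5,3.5)→(19,4.5)  cross = 5.5·4.5 − 19·3.5 = -41.7500; (r_i+r_j)·cross = 24.5·-41.7500 = -1022.8750
edge 3: (19,4.5)→(17,27)  cross = 19·27 − 17·4.5 = 436.5000; (r_i+r_j)·cross = 36·436.5000 = 15714.0000
edge 4: (17,27)→(3,38)  cross = 17·38 − 3·27 = 565.0000; (r_i+r_j)·cross = 20·565.0000 = 11300.0000
edge 5: (3,38)→(1.5,26.5)  cross = 3·26.5 − 1.5·38 = 22.5000; (r_i+r_j)·cross = 4.5·22.5000 = 101.2500
Σcross = 870.2500 → A = |Σcross|/2 = 435.1250 mm²
Σ(r_i+r_j)·cross = 25365.3750 → first moment M = |Σ|/6 = 4227.5625
R_c = M/A = 4227.5625/435.1250 = 9.7157 mm
θ = 90° = 1.570796 rad
V = θ·R_c·A = 1.570796·9.7157·435.1250 = 6640.640 mm³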